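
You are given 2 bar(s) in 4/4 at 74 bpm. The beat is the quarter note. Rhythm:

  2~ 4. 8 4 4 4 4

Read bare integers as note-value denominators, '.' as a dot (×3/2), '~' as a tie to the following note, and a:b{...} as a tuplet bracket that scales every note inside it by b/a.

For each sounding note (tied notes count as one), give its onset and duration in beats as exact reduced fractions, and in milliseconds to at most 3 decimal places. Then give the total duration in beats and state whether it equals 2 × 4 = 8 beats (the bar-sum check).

1) 0.0ms=0b +2837.838ms=7/2b
2) 2837.838ms=7/2b +405.405ms=1/2b
3) 3243.243ms=4b +810.811ms=1b
4) 4054.054ms=5b +810.811ms=1b
5) 4864.865ms=6b +810.811ms=1b
6) 5675.676ms=7b +810.811ms=1b
Σ=8b of 8 (74bpm 4/4) — PASS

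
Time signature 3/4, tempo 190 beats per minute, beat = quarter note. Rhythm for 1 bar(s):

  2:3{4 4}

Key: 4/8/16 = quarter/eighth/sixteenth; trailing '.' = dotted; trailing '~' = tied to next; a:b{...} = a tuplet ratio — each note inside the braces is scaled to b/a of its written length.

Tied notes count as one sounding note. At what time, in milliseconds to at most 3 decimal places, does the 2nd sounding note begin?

1. 0.0ms @ 0 + 473.684ms (3/2)
2. 473.684ms @ 3/2 + 473.684ms (3/2)

note 2 onset = 3/2b = 473.684ms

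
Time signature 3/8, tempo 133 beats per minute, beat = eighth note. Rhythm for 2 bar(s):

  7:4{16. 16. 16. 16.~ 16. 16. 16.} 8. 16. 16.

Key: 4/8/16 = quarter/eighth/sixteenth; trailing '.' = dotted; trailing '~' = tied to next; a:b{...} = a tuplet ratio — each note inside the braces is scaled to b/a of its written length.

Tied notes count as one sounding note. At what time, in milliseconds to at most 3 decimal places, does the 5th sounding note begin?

1. 0.0ms @ 0 + 193.34ms (3/7)
2. 193.34ms @ 3/7 + 193.34ms (3/7)
3. 386.681ms @ 6/7 + 193.34ms (3/7)
4. 580.021ms @ 9/7 + 386.681ms (6/7)
5. 966.702ms @ 15/7 + 193.34ms (3/7)
6. 1160.043ms @ 18/7 + 193.34ms (3/7)
7. 1353.383ms @ 3 + 676.692ms (3/2)
8. 2030.075ms @ 9/2 + 338.346ms (3/4)
9. 2368.421ms @ 21/4 + 338.346ms (3/4)

note 5 onset = 15/7b = 966.702ms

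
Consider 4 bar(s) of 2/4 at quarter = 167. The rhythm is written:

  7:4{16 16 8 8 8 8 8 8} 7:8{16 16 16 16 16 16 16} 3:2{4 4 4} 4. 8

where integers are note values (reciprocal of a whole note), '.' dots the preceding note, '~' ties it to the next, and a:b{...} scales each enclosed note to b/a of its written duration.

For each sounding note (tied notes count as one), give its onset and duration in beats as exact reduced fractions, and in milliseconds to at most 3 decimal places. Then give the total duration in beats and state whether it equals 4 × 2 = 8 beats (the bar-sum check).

1) 0.0ms=0b +51.326ms=1/7b
2) 51.326ms=1/7b +51.326ms=1/7b
3) 102.652ms=2/7b +102.652ms=2/7b
4) 205.304ms=4/7b +102.652ms=2/7b
5) 307.956ms=6/7b +102.652ms=2/7b
6) 410.607ms=8/7b +102.652ms=2/7b
7) 513.259ms=10/7b +102.652ms=2/7b
8) 615.911ms=12/7b +102.652ms=2/7b
9) 718.563ms=2b +102.652ms=2/7b
10) 821.215ms=16/7b +102.652ms=2/7b
11) 923.867ms=18/7b +102.652ms=2/7b
12) 1026.518ms=20/7b +102.652ms=2/7b
13) 1129.17ms=22/7b +102.652ms=2/7b
14) 1231.822ms=24/7b +102.652ms=2/7b
15) 1334.474ms=26/7b +102.652ms=2/7b
16) 1437.126ms=4b +239.521ms=2/3b
17) 1676.647ms=14/3b +239.521ms=2/3b
18) 1916.168ms=16/3b +239.521ms=2/3b
19) 2155.689ms=6b +538.922ms=3/2b
20) 2694.611ms=15/2b +179.641ms=1/2b
Σ=8b of 8 (167bpm 2/4) — PASS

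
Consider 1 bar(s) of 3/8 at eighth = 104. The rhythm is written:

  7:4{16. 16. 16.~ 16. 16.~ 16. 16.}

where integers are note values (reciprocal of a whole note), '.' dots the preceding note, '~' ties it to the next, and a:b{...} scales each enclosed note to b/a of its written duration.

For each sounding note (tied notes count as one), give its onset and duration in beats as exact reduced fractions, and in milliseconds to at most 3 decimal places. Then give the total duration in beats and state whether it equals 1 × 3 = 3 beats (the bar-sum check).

1) 0.0ms=0b +247.253ms=3/7b
2) 247.253ms=3/7b +247.253ms=3/7b
3) 494.505ms=6/7b +494.505ms=6/7b
4) 989.011ms=12/7b +494.505ms=6/7b
5) 1483.516ms=18/7b +247.253ms=3/7b
Σ=3b of 3 (104bpm 3/8) — PASS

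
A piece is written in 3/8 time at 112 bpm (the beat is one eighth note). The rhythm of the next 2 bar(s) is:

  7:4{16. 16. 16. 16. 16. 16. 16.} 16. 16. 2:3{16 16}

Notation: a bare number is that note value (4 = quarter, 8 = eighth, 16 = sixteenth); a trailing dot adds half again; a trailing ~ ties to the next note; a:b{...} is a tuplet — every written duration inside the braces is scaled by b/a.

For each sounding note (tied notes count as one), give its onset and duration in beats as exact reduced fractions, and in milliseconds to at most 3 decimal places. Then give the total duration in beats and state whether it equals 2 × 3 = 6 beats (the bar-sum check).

1) 0.0ms=0b +229.592ms=3/7b
2) 229.592ms=3/7b +229.592ms=3/7b
3) 459.184ms=6/7b +229.592ms=3/7b
4) 688.776ms=9/7b +229.592ms=3/7b
5) 918.367ms=12/7b +229.592ms=3/7b
6) 1147.959ms=15/7b +229.592ms=3/7b
7) 1377.551ms=18/7b +229.592ms=3/7b
8) 1607.143ms=3b +401.786ms=3/4b
9) 2008.929ms=15/4b +401.786ms=3/4b
10) 2410.714ms=9/2b +401.786ms=3/4b
11) 2812.5ms=21/4b +401.786ms=3/4b
Σ=6b of 6 (112bpm 3/8) — PASS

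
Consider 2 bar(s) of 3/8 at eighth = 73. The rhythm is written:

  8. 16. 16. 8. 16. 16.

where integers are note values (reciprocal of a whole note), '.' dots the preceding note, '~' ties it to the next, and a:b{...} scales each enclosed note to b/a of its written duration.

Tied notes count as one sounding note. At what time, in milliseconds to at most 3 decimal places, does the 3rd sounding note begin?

note 3 onset = 9/4b = 1849.315ms

1. 0.0ms @ 0 + 1232.877ms (3/2)
2. 1232.877ms @ 3/2 + 616.438ms (3/4)
3. 1849.315ms @ 9/4 + 616.438ms (3/4)
4. 2465.753ms @ 3 + 1232.877ms (3/2)
5. 3698.63ms @ 9/2 + 616.438ms (3/4)
6. 4315.068ms @ 21/4 + 616.438ms (3/4)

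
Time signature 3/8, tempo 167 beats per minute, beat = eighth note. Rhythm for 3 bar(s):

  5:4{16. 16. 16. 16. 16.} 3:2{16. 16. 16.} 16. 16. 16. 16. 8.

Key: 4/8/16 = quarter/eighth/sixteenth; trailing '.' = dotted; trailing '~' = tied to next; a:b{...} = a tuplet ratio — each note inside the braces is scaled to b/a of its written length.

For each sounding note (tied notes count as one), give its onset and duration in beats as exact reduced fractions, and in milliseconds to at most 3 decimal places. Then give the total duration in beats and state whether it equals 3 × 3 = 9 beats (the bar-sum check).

1) 0.0ms=0b +215.569ms=3/5b
2) 215.569ms=3/5b +215.569ms=3/5b
3) 431.138ms=6/5b +215.569ms=3/5b
4) 646.707ms=9/5b +215.569ms=3/5b
5) 862.275ms=12/5b +215.569ms=3/5b
6) 1077.844ms=3b +179.641ms=1/2b
7) 1257.485ms=7/2b +179.641ms=1/2b
8) 1437.126ms=4b +179.641ms=1/2b
9) 1616.766ms=9/2b +269.461ms=3/4b
10) 1886.228ms=21/4b +269.461ms=3/4b
11) 2155.689ms=6b +269.461ms=3/4b
12) 2425.15ms=27/4b +269.461ms=3/4b
13) 2694.611ms=15/2b +538.922ms=3/2b
Σ=9b of 9 (167bpm 3/8) — PASS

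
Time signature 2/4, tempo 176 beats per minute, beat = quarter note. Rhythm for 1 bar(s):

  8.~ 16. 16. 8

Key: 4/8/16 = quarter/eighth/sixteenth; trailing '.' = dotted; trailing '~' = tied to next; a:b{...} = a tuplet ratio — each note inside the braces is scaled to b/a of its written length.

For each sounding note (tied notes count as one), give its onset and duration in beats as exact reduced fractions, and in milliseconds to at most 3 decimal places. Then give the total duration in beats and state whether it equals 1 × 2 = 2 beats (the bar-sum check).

1) 0.0ms=0b +383.523ms=9/8b
2) 383.523ms=9/8b +127.841ms=3/8b
3) 511.364ms=3/2b +170.455ms=1/2b
Σ=2b of 2 (176bpm 2/4) — PASS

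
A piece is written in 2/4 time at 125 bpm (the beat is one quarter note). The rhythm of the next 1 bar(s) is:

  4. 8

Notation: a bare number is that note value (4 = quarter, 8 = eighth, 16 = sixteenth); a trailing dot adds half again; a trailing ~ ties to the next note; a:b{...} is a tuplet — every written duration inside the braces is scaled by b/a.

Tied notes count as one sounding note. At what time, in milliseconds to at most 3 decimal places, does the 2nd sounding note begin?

note 2 onset = 3/2b = 720.0ms

1. 0.0ms @ 0 + 720.0ms (3/2)
2. 720.0ms @ 3/2 + 240.0ms (1/2)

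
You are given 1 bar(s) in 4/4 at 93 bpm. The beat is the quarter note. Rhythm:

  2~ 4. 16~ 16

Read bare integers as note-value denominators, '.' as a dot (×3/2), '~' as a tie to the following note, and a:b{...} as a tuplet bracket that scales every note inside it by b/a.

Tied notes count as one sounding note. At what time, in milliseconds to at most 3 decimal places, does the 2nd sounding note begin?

note 2 onset = 7/2b = 2258.065ms

1. 0.0ms @ 0 + 2258.065ms (7/2)
2. 2258.065ms @ 7/2 + 322.581ms (1/2)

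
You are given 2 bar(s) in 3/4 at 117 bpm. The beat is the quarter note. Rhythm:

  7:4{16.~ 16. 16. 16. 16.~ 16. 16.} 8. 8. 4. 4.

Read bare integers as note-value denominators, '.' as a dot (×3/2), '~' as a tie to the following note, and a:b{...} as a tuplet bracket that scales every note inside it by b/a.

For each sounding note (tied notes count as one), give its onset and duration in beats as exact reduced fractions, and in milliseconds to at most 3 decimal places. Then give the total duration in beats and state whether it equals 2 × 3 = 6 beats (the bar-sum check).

1) 0.0ms=0b +219.78ms=3/7b
2) 219.78ms=3/7b +109.89ms=3/14b
3) 329.67ms=9/14b +109.89ms=3/14b
4) 439.56ms=6/7b +219.78ms=3/7b
5) 659.341ms=9/7b +109.89ms=3/14b
6) 769.231ms=3/2b +384.615ms=3/4b
7) 1153.846ms=9/4b +384.615ms=3/4b
8) 1538.462ms=3b +769.231ms=3/2b
9) 2307.692ms=9/2b +769.231ms=3/2b
Σ=6b of 6 (117bpm 3/4) — PASS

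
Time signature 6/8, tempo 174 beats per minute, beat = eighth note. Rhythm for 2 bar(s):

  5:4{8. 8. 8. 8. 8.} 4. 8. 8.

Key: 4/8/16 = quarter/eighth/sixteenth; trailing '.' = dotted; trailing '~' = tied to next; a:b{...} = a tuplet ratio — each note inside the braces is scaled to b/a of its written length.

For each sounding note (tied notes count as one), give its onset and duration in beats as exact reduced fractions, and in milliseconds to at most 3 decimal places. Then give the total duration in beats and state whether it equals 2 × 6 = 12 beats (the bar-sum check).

1) 0.0ms=0b +413.793ms=6/5b
2) 413.793ms=6/5b +413.793ms=6/5b
3) 827.586ms=12/5b +413.793ms=6/5b
4) 1241.379ms=18/5b +413.793ms=6/5b
5) 1655.172ms=24/5b +413.793ms=6/5b
6) 2068.966ms=6b +1034.483ms=3b
7) 3103.448ms=9b +517.241ms=3/2b
8) 3620.69ms=21/2b +517.241ms=3/2b
Σ=12b of 12 (174bpm 6/8) — PASS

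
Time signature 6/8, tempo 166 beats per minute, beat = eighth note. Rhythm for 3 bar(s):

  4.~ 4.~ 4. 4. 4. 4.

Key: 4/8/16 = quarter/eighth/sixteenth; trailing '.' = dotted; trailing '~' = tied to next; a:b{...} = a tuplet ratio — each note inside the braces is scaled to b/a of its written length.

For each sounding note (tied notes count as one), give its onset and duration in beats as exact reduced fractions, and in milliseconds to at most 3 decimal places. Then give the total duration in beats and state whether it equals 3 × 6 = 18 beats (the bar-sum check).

1) 0.0ms=0b +3253.012ms=9b
2) 3253.012ms=9b +1084.337ms=3b
3) 4337.349ms=12b +1084.337ms=3b
4) 5421.687ms=15b +1084.337ms=3b
Σ=18b of 18 (166bpm 6/8) — PASS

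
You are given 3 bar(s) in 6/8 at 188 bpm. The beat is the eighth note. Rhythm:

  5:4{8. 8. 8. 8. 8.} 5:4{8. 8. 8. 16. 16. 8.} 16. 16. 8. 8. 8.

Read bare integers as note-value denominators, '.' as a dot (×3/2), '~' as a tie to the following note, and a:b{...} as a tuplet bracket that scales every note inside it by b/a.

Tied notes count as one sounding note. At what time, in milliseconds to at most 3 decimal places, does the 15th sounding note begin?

note 15 onset = 15b = 4787.234ms

1. 0.0ms @ 0 + 382.979ms (6/5)
2. 382.979ms @ 6/5 + 382.979ms (6/5)
3. 765.957ms @ 12/5 + 382.979ms (6/5)
4. 1148.936ms @ 18/5 + 382.979ms (6/5)
5. 1531.915ms @ 24/5 + 382.979ms (6/5)
6. 1914.894ms @ 6 + 382.979ms (6/5)
7. 2297.872ms @ 36/5 + 382.979ms (6/5)
8. 2680.851ms @ 42/5 + 382.979ms (6/5)
9. 3063.83ms @ 48/5 + 191.489ms (3/5)
10. 3255.319ms @ 51/5 + 191.489ms (3/5)
11. 3446.809ms @ 54/5 + 382.979ms (6/5)
12. 3829.787ms @ 12 + 239.362ms (3/4)
13. 4069.149ms @ 51/4 + 239.362ms (3/4)
14. 4308.511ms @ 27/2 + 478.723ms (3/2)
15. 4787.234ms @ 15 + 478.723ms (3/2)
16. 5265.957ms @ 33/2 + 478.723ms (3/2)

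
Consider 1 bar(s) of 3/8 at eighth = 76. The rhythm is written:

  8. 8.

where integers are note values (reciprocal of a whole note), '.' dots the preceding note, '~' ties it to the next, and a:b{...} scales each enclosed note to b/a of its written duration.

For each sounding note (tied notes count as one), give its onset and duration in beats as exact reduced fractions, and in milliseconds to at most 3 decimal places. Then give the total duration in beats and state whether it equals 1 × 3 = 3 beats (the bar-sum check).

1) 0.0ms=0b +1184.211ms=3/2b
2) 1184.211ms=3/2b +1184.211ms=3/2b
Σ=3b of 3 (76bpm 3/8) — PASS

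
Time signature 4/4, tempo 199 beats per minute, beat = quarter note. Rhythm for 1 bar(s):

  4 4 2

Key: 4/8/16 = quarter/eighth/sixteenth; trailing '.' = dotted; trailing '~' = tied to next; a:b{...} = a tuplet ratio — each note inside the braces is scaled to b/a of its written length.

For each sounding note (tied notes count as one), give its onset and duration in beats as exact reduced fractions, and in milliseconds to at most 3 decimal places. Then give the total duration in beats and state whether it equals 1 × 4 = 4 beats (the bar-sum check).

1) 0.0ms=0b +301.508ms=1b
2) 301.508ms=1b +301.508ms=1b
3) 603.015ms=2b +603.015ms=2b
Σ=4b of 4 (199bpm 4/4) — PASS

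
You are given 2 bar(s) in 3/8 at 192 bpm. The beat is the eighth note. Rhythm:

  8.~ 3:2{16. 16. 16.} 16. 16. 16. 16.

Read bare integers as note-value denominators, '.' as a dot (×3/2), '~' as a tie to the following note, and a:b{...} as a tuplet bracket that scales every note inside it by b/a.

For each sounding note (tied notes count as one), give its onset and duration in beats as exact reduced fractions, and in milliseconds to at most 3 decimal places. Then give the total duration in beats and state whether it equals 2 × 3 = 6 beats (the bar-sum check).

1) 0.0ms=0b +625.0ms=2b
2) 625.0ms=2b +156.25ms=1/2b
3) 781.25ms=5/2b +156.25ms=1/2b
4) 937.5ms=3b +234.375ms=3/4b
5) 1171.875ms=15/4b +234.375ms=3/4b
6) 1406.25ms=9/2b +234.375ms=3/4b
7) 1640.625ms=21/4b +234.375ms=3/4b
Σ=6b of 6 (192bpm 3/8) — PASS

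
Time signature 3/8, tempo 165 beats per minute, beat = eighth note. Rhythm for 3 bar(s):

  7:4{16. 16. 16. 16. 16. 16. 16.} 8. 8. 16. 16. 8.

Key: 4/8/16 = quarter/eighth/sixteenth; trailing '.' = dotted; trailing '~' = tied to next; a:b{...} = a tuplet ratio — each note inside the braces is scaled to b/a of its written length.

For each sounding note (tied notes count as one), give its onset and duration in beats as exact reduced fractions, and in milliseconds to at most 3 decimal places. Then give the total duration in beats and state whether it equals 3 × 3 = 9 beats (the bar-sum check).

1) 0.0ms=0b +155.844ms=3/7b
2) 155.844ms=3/7b +155.844ms=3/7b
3) 311.688ms=6/7b +155.844ms=3/7b
4) 467.532ms=9/7b +155.844ms=3/7b
5) 623.377ms=12/7b +155.844ms=3/7b
6) 779.221ms=15/7b +155.844ms=3/7b
7) 935.065ms=18/7b +155.844ms=3/7b
8) 1090.909ms=3b +545.455ms=3/2b
9) 1636.364ms=9/2b +545.455ms=3/2b
10) 2181.818ms=6b +272.727ms=3/4b
11) 2454.545ms=27/4b +272.727ms=3/4b
12) 2727.273ms=15/2b +545.455ms=3/2b
Σ=9b of 9 (165bpm 3/8) — PASS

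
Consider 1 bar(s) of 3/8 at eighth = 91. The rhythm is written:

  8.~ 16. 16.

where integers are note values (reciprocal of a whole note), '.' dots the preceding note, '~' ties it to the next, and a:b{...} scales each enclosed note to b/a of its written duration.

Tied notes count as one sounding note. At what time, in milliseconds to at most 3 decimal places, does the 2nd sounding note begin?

note 2 onset = 9/4b = 1483.516ms

1. 0.0ms @ 0 + 1483.516ms (9/4)
2. 1483.516ms @ 9/4 + 494.505ms (3/4)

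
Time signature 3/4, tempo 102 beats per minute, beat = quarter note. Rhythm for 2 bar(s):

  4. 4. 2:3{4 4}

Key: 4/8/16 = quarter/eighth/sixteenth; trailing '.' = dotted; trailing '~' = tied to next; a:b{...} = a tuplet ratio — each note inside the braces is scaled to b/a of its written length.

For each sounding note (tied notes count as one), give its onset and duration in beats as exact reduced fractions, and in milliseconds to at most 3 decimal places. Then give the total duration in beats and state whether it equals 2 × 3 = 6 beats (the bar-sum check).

1) 0.0ms=0b +882.353ms=3/2b
2) 882.353ms=3/2b +882.353ms=3/2b
3) 1764.706ms=3b +882.353ms=3/2b
4) 2647.059ms=9/2b +882.353ms=3/2b
Σ=6b of 6 (102bpm 3/4) — PASS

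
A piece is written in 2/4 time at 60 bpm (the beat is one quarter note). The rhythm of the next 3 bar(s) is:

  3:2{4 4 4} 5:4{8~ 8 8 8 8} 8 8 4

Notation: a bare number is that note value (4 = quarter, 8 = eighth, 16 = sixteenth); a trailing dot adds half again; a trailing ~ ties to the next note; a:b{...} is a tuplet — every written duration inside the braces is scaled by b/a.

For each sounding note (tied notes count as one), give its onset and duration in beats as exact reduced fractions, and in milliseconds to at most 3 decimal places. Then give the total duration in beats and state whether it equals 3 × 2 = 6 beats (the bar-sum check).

1) 0.0ms=0b +666.667ms=2/3b
2) 666.667ms=2/3b +666.667ms=2/3b
3) 1333.333ms=4/3b +666.667ms=2/3b
4) 2000.0ms=2b +800.0ms=4/5b
5) 2800.0ms=14/5b +400.0ms=2/5b
6) 3200.0ms=16/5b +400.0ms=2/5b
7) 3600.0ms=18/5b +400.0ms=2/5b
8) 4000.0ms=4b +500.0ms=1/2b
9) 4500.0ms=9/2b +500.0ms=1/2b
10) 5000.0ms=5b +1000.0ms=1b
Σ=6b of 6 (60bpm 2/4) — PASS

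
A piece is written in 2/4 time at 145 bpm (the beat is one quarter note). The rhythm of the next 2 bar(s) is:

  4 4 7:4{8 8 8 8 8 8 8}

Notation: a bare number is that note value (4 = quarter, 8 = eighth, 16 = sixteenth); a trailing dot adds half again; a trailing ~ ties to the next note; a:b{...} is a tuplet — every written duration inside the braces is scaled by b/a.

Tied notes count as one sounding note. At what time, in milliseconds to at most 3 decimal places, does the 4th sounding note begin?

note 4 onset = 16/7b = 945.813ms

1. 0.0ms @ 0 + 413.793ms (1)
2. 413.793ms @ 1 + 413.793ms (1)
3. 827.586ms @ 2 + 118.227ms (2/7)
4. 945.813ms @ 16/7 + 118.227ms (2/7)
5. 1064.039ms @ 18/7 + 118.227ms (2/7)
6. 1182.266ms @ 20/7 + 118.227ms (2/7)
7. 1300.493ms @ 22/7 + 118.227ms (2/7)
8. 1418.719ms @ 24/7 + 118.227ms (2/7)
9. 1536.946ms @ 26/7 + 118.227ms (2/7)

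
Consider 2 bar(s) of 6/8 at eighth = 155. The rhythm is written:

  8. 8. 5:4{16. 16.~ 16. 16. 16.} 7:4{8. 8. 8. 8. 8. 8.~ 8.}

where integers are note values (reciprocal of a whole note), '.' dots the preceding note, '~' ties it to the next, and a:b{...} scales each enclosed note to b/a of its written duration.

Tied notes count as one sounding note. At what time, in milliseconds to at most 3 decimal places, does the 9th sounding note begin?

1. 0.0ms @ 0 + 580.645ms (3/2)
2. 580.645ms @ 3/2 + 580.645ms (3/2)
3. 1161.29ms @ 3 + 232.258ms (3/5)
4. 1393.548ms @ 18/5 + 464.516ms (6/5)
5. 1858.065ms @ 24/5 + 232.258ms (3/5)
6. 2090.323ms @ 27/5 + 232.258ms (3/5)
7. 2322.581ms @ 6 + 331.797ms (6/7)
8. 2654.378ms @ 48/7 + 331.797ms (6/7)
9. 2986.175ms @ 54/7 + 331.797ms (6/7)
10. 3317.972ms @ 60/7 + 331.797ms (6/7)
11. 3649.77ms @ 66/7 + 331.797ms (6/7)
12. 3981.567ms @ 72/7 + 663.594ms (12/7)

note 9 onset = 54/7b = 2986.175ms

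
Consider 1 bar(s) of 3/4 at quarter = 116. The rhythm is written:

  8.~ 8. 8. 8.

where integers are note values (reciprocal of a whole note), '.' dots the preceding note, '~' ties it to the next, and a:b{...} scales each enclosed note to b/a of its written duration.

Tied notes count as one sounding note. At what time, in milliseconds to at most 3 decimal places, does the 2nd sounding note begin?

note 2 onset = 3/2b = 775.862ms

1. 0.0ms @ 0 + 775.862ms (3/2)
2. 775.862ms @ 3/2 + 387.931ms (3/4)
3. 1163.793ms @ 9/4 + 387.931ms (3/4)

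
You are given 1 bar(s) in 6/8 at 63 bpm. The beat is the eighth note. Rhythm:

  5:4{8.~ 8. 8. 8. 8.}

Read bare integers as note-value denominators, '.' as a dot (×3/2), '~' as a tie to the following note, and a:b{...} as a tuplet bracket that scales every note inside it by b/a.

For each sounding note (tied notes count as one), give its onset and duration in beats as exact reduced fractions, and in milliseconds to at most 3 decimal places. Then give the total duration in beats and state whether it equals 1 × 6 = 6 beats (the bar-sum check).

1) 0.0ms=0b +2285.714ms=12/5b
2) 2285.714ms=12/5b +1142.857ms=6/5b
3) 3428.571ms=18/5b +1142.857ms=6/5b
4) 4571.429ms=24/5b +1142.857ms=6/5b
Σ=6b of 6 (63bpm 6/8) — PASS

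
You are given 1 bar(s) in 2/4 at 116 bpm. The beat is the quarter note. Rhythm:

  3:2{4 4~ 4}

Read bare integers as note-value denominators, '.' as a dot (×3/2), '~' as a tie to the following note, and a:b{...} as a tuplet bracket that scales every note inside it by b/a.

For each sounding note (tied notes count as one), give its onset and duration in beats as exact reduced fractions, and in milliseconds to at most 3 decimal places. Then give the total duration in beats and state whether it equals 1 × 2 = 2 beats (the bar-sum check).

1) 0.0ms=0b +344.828ms=2/3b
2) 344.828ms=2/3b +689.655ms=4/3b
Σ=2b of 2 (116bpm 2/4) — PASS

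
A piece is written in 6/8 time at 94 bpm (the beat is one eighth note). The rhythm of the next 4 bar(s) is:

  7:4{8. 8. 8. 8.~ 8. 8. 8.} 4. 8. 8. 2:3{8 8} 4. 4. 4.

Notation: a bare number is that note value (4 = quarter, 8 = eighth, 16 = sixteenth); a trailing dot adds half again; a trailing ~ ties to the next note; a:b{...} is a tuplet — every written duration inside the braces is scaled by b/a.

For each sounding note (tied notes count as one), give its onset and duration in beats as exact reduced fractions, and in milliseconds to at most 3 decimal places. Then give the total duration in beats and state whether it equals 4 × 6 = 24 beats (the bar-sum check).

1) 0.0ms=0b +547.112ms=6/7b
2) 547.112ms=6/7b +547.112ms=6/7b
3) 1094.225ms=12/7b +547.112ms=6/7b
4) 1641.337ms=18/7b +1094.225ms=12/7b
5) 2735.562ms=30/7b +547.112ms=6/7b
6) 3282.675ms=36/7b +547.112ms=6/7b
7) 3829.787ms=6b +1914.894ms=3b
8) 5744.681ms=9b +957.447ms=3/2b
9) 6702.128ms=21/2b +957.447ms=3/2b
10) 7659.574ms=12b +957.447ms=3/2b
11) 8617.021ms=27/2b +957.447ms=3/2b
12) 9574.468ms=15b +1914.894ms=3b
13) 11489.362ms=18b +1914.894ms=3b
14) 13404.255ms=21b +1914.894ms=3b
Σ=24b of 24 (94bpm 6/8) — PASS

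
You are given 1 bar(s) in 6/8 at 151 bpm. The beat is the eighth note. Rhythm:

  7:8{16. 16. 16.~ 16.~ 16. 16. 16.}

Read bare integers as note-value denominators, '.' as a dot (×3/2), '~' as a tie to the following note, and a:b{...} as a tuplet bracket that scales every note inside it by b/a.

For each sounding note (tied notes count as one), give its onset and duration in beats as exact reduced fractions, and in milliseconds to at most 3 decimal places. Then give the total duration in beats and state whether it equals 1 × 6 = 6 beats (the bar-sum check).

1) 0.0ms=0b +340.587ms=6/7b
2) 340.587ms=6/7b +340.587ms=6/7b
3) 681.173ms=12/7b +1021.76ms=18/7b
4) 1702.933ms=30/7b +340.587ms=6/7b
5) 2043.519ms=36/7b +340.587ms=6/7b
Σ=6b of 6 (151bpm 6/8) — PASS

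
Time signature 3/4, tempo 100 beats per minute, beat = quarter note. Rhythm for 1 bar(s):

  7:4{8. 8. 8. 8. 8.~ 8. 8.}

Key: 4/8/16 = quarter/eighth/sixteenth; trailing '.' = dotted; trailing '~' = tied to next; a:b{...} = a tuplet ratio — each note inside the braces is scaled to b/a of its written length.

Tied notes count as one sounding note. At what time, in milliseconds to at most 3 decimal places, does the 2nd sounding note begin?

note 2 onset = 3/7b = 257.143ms

1. 0.0ms @ 0 + 257.143ms (3/7)
2. 257.143ms @ 3/7 + 257.143ms (3/7)
3. 514.286ms @ 6/7 + 257.143ms (3/7)
4. 771.429ms @ 9/7 + 257.143ms (3/7)
5. 1028.571ms @ 12/7 + 514.286ms (6/7)
6. 1542.857ms @ 18/7 + 257.143ms (3/7)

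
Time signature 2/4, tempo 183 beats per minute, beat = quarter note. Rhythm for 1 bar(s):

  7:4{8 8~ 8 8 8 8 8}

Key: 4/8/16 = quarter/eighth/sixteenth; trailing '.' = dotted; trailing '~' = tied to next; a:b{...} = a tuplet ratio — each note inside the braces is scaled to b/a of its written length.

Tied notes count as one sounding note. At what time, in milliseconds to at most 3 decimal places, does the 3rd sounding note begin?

note 3 onset = 6/7b = 281.03ms

1. 0.0ms @ 0 + 93.677ms (2/7)
2. 93.677ms @ 2/7 + 187.354ms (4/7)
3. 281.03ms @ 6/7 + 93.677ms (2/7)
4. 374.707ms @ 8/7 + 93.677ms (2/7)
5. 468.384ms @ 10/7 + 93.677ms (2/7)
6. 562.061ms @ 12/7 + 93.677ms (2/7)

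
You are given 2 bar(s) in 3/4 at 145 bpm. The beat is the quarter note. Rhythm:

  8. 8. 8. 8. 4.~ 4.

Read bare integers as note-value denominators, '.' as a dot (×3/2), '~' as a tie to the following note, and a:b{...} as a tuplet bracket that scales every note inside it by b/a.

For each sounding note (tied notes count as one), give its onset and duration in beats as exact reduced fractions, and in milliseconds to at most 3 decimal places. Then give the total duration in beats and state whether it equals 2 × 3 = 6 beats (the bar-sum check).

1) 0.0ms=0b +310.345ms=3/4b
2) 310.345ms=3/4b +310.345ms=3/4b
3) 620.69ms=3/2b +310.345ms=3/4b
4) 931.034ms=9/4b +310.345ms=3/4b
5) 1241.379ms=3b +1241.379ms=3b
Σ=6b of 6 (145bpm 3/4) — PASS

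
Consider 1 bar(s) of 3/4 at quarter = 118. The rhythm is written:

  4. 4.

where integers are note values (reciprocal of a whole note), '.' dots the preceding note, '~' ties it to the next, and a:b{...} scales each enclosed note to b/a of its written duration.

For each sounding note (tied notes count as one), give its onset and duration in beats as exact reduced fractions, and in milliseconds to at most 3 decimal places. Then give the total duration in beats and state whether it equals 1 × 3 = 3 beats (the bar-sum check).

1) 0.0ms=0b +762.712ms=3/2b
2) 762.712ms=3/2b +762.712ms=3/2b
Σ=3b of 3 (118bpm 3/4) — PASS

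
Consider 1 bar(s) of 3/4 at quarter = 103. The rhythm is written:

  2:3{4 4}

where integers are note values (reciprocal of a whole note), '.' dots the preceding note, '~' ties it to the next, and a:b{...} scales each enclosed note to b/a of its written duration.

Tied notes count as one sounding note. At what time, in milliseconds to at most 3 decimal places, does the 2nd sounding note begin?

note 2 onset = 3/2b = 873.786ms

1. 0.0ms @ 0 + 873.786ms (3/2)
2. 873.786ms @ 3/2 + 873.786ms (3/2)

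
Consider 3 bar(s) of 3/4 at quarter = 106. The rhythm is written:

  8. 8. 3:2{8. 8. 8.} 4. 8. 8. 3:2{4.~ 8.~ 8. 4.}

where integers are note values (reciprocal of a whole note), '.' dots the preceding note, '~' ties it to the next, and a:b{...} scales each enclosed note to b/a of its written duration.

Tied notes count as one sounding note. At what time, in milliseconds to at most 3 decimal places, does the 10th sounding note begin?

note 10 onset = 8b = 4528.302ms

1. 0.0ms @ 0 + 424.528ms (3/4)
2. 424.528ms @ 3/4 + 424.528ms (3/4)
3. 849.057ms @ 3/2 + 283.019ms (1/2)
4. 1132.075ms @ 2 + 283.019ms (1/2)
5. 1415.094ms @ 5/2 + 283.019ms (1/2)
6. 1698.113ms @ 3 + 849.057ms (3/2)
7. 2547.17ms @ 9/2 + 424.528ms (3/4)
8. 2971.698ms @ 21/4 + 424.528ms (3/4)
9. 3396.226ms @ 6 + 1132.075ms (2)
10. 4528.302ms @ 8 + 566.038ms (1)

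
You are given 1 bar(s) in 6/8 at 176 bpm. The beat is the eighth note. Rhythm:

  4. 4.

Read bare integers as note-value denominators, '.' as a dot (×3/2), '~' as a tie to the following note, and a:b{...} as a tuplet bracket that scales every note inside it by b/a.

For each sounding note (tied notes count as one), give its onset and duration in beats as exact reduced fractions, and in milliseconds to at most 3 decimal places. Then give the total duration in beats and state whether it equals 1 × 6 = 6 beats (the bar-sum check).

1) 0.0ms=0b +1022.727ms=3b
2) 1022.727ms=3b +1022.727ms=3b
Σ=6b of 6 (176bpm 6/8) — PASS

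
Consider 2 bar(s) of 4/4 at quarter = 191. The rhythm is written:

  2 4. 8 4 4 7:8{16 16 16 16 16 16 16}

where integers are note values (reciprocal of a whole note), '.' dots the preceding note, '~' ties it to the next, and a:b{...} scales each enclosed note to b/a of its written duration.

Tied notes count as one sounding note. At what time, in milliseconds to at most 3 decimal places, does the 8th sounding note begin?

note 8 onset = 46/7b = 2064.323ms

1. 0.0ms @ 0 + 628.272ms (2)
2. 628.272ms @ 2 + 471.204ms (3/2)
3. 1099.476ms @ 7/2 + 157.068ms (1/2)
4. 1256.545ms @ 4 + 314.136ms (1)
5. 1570.681ms @ 5 + 314.136ms (1)
6. 1884.817ms @ 6 + 89.753ms (2/7)
7. 1974.57ms @ 44/7 + 89.753ms (2/7)
8. 2064.323ms @ 46/7 + 89.753ms (2/7)
9. 2154.076ms @ 48/7 + 89.753ms (2/7)
10. 2243.829ms @ 50/7 + 89.753ms (2/7)
11. 2333.583ms @ 52/7 + 89.753ms (2/7)
12. 2423.336ms @ 54/7 + 89.753ms (2/7)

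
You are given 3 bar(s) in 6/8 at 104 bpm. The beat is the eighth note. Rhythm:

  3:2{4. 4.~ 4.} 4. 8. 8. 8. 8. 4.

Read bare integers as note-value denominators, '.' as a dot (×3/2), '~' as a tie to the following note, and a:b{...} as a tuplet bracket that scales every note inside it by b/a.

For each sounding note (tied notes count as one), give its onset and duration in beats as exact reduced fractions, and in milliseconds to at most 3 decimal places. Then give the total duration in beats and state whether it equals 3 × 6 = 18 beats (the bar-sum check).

1) 0.0ms=0b +1153.846ms=2b
2) 1153.846ms=2b +2307.692ms=4b
3) 3461.538ms=6b +1730.769ms=3b
4) 5192.308ms=9b +865.385ms=3/2b
5) 6057.692ms=21/2b +865.385ms=3/2b
6) 6923.077ms=12b +865.385ms=3/2b
7) 7788.462ms=27/2b +865.385ms=3/2b
8) 8653.846ms=15b +1730.769ms=3b
Σ=18b of 18 (104bpm 6/8) — PASS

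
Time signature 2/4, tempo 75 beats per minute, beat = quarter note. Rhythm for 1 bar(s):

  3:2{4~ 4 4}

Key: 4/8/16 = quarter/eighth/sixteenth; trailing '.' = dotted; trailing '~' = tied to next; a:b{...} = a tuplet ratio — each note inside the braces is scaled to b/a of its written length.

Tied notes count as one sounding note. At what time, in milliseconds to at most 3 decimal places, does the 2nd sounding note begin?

1. 0.0ms @ 0 + 1066.667ms (4/3)
2. 1066.667ms @ 4/3 + 533.333ms (2/3)

note 2 onset = 4/3b = 1066.667ms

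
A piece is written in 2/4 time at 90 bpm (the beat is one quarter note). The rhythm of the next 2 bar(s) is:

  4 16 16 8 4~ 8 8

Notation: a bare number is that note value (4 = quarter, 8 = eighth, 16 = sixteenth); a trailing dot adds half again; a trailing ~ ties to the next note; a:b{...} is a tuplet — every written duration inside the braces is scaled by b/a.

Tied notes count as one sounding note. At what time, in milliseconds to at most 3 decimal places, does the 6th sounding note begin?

note 6 onset = 7/2b = 2333.333ms

1. 0.0ms @ 0 + 666.667ms (1)
2. 666.667ms @ 1 + 166.667ms (1/4)
3. 833.333ms @ 5/4 + 166.667ms (1/4)
4. 1000.0ms @ 3/2 + 333.333ms (1/2)
5. 1333.333ms @ 2 + 1000.0ms (3/2)
6. 2333.333ms @ 7/2 + 333.333ms (1/2)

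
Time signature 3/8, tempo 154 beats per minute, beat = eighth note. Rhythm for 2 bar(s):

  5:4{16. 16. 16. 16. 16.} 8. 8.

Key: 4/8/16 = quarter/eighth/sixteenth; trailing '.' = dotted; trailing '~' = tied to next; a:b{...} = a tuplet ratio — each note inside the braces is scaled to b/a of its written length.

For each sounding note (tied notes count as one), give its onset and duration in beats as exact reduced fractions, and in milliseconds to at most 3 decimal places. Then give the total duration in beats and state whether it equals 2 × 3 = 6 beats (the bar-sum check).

1) 0.0ms=0b +233.766ms=3/5b
2) 233.766ms=3/5b +233.766ms=3/5b
3) 467.532ms=6/5b +233.766ms=3/5b
4) 701.299ms=9/5b +233.766ms=3/5b
5) 935.065ms=12/5b +233.766ms=3/5b
6) 1168.831ms=3b +584.416ms=3/2b
7) 1753.247ms=9/2b +584.416ms=3/2b
Σ=6b of 6 (154bpm 3/8) — PASS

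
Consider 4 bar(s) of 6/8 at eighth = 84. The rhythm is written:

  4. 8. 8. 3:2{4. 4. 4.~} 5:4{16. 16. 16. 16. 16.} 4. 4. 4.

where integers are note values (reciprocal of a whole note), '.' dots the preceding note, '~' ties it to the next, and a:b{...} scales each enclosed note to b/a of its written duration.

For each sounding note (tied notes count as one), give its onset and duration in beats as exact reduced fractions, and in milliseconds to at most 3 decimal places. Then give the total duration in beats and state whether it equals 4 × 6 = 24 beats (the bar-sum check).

1) 0.0ms=0b +2142.857ms=3b
2) 2142.857ms=3b +1071.429ms=3/2b
3) 3214.286ms=9/2b +1071.429ms=3/2b
4) 4285.714ms=6b +1428.571ms=2b
5) 5714.286ms=8b +1428.571ms=2b
6) 7142.857ms=10b +1857.143ms=13/5b
7) 9000.0ms=63/5b +428.571ms=3/5b
8) 9428.571ms=66/5b +428.571ms=3/5b
9) 9857.143ms=69/5b +428.571ms=3/5b
10) 10285.714ms=72/5b +428.571ms=3/5b
11) 10714.286ms=15b +2142.857ms=3b
12) 12857.143ms=18b +2142.857ms=3b
13) 15000.0ms=21b +2142.857ms=3b
Σ=24b of 24 (84bpm 6/8) — PASS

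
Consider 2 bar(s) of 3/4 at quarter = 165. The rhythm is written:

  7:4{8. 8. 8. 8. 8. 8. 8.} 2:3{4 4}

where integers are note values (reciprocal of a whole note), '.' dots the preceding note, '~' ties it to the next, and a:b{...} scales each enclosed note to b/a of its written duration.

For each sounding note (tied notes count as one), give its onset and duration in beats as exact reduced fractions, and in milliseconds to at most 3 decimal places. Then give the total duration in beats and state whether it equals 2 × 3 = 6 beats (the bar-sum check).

1) 0.0ms=0b +155.844ms=3/7b
2) 155.844ms=3/7b +155.844ms=3/7b
3) 311.688ms=6/7b +155.844ms=3/7b
4) 467.532ms=9/7b +155.844ms=3/7b
5) 623.377ms=12/7b +155.844ms=3/7b
6) 779.221ms=15/7b +155.844ms=3/7b
7) 935.065ms=18/7b +155.844ms=3/7b
8) 1090.909ms=3b +545.455ms=3/2b
9) 1636.364ms=9/2b +545.455ms=3/2b
Σ=6b of 6 (165bpm 3/4) — PASS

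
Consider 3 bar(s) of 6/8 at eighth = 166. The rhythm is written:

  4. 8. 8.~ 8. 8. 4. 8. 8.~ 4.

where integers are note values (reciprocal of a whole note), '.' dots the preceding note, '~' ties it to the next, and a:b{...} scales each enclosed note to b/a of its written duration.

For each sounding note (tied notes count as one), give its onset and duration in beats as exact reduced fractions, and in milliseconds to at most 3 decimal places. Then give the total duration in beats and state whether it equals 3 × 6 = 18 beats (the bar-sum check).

1) 0.0ms=0b +1084.337ms=3b
2) 1084.337ms=3b +542.169ms=3/2b
3) 1626.506ms=9/2b +1084.337ms=3b
4) 2710.843ms=15/2b +542.169ms=3/2b
5) 3253.012ms=9b +1084.337ms=3b
6) 4337.349ms=12b +542.169ms=3/2b
7) 4879.518ms=27/2b +1626.506ms=9/2b
Σ=18b of 18 (166bpm 6/8) — PASS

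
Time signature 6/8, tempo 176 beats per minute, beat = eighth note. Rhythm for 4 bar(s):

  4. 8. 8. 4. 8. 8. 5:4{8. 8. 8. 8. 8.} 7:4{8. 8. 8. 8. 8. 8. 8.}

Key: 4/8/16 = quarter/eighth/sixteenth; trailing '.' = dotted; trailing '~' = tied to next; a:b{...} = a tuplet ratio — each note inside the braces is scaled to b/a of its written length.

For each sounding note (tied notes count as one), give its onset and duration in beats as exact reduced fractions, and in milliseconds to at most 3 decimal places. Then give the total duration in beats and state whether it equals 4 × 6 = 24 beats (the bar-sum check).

1) 0.0ms=0b +1022.727ms=3b
2) 1022.727ms=3b +511.364ms=3/2b
3) 1534.091ms=9/2b +511.364ms=3/2b
4) 2045.455ms=6b +1022.727ms=3b
5) 3068.182ms=9b +511.364ms=3/2b
6) 3579.545ms=21/2b +511.364ms=3/2b
7) 4090.909ms=12b +409.091ms=6/5b
8) 4500.0ms=66/5b +409.091ms=6/5b
9) 4909.091ms=72/5b +409.091ms=6/5b
10) 5318.182ms=78/5b +409.091ms=6/5b
11) 5727.273ms=84/5b +409.091ms=6/5b
12) 6136.364ms=18b +292.208ms=6/7b
13) 6428.571ms=132/7b +292.208ms=6/7b
14) 6720.779ms=138/7b +292.208ms=6/7b
15) 7012.987ms=144/7b +292.208ms=6/7b
16) 7305.195ms=150/7b +292.208ms=6/7b
17) 7597.403ms=156/7b +292.208ms=6/7b
18) 7889.61ms=162/7b +292.208ms=6/7b
Σ=24b of 24 (176bpm 6/8) — PASS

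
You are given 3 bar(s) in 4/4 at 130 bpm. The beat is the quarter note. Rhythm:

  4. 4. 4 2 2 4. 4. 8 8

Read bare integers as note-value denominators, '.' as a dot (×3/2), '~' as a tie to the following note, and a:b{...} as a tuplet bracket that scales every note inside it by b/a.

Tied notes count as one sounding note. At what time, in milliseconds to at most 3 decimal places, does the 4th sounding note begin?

1. 0.0ms @ 0 + 692.308ms (3/2)
2. 692.308ms @ 3/2 + 692.308ms (3/2)
3. 1384.615ms @ 3 + 461.538ms (1)
4. 1846.154ms @ 4 + 923.077ms (2)
5. 2769.231ms @ 6 + 923.077ms (2)
6. 3692.308ms @ 8 + 692.308ms (3/2)
7. 4384.615ms @ 19/2 + 692.308ms (3/2)
8. 5076.923ms @ 11 + 230.769ms (1/2)
9. 5307.692ms @ 23/2 + 230.769ms (1/2)

note 4 onset = 4b = 1846.154ms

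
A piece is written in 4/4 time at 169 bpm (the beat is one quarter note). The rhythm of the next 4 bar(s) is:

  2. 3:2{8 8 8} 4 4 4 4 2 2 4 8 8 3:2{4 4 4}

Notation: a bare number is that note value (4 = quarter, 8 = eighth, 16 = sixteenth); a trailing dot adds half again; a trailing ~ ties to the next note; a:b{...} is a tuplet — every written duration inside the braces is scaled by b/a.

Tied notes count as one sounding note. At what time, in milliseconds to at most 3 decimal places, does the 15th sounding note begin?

note 15 onset = 44/3b = 5207.101ms

1. 0.0ms @ 0 + 1065.089ms (3)
2. 1065.089ms @ 3 + 118.343ms (1/3)
3. 1183.432ms @ 10/3 + 118.343ms (1/3)
4. 1301.775ms @ 11/3 + 118.343ms (1/3)
5. 1420.118ms @ 4 + 355.03ms (1)
6. 1775.148ms @ 5 + 355.03ms (1)
7. 2130.178ms @ 6 + 355.03ms (1)
8. 2485.207ms @ 7 + 355.03ms (1)
9. 2840.237ms @ 8 + 710.059ms (2)
10. 3550.296ms @ 10 + 710.059ms (2)
11. 4260.355ms @ 12 + 355.03ms (1)
12. 4615.385ms @ 13 + 177.515ms (1/2)
13. 4792.899ms @ 27/2 + 177.515ms (1/2)
14. 4970.414ms @ 14 + 236.686ms (2/3)
15. 5207.101ms @ 44/3 + 236.686ms (2/3)
16. 5443.787ms @ 46/3 + 236.686ms (2/3)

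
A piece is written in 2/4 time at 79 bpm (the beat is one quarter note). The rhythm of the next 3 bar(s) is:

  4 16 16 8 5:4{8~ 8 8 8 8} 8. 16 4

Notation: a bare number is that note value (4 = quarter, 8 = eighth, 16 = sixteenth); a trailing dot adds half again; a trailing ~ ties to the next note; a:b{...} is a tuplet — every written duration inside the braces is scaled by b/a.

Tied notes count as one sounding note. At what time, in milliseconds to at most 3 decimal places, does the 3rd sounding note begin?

1. 0.0ms @ 0 + 759.494ms (1)
2. 759.494ms @ 1 + 189.873ms (1/4)
3. 949.367ms @ 5/4 + 189.873ms (1/4)
4. 1139.241ms @ 3/2 + 379.747ms (1/2)
5. 1518.987ms @ 2 + 607.595ms (4/5)
6. 2126.582ms @ 14/5 + 303.797ms (2/5)
7. 2430.38ms @ 16/5 + 303.797ms (2/5)
8. 2734.177ms @ 18/5 + 303.797ms (2/5)
9. 3037.975ms @ 4 + 569.62ms (3/4)
10. 3607.595ms @ 19/4 + 189.873ms (1/4)
11. 3797.468ms @ 5 + 759.494ms (1)

note 3 onset = 5/4b = 949.367ms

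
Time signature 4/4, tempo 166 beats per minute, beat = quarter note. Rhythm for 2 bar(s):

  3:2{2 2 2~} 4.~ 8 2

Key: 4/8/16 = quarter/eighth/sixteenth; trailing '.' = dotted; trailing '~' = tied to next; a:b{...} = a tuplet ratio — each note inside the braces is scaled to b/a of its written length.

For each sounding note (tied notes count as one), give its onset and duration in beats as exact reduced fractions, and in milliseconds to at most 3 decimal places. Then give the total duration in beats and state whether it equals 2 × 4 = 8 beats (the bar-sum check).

1) 0.0ms=0b +481.928ms=4/3b
2) 481.928ms=4/3b +481.928ms=4/3b
3) 963.855ms=8/3b +1204.819ms=10/3b
4) 2168.675ms=6b +722.892ms=2b
Σ=8b of 8 (166bpm 4/4) — PASS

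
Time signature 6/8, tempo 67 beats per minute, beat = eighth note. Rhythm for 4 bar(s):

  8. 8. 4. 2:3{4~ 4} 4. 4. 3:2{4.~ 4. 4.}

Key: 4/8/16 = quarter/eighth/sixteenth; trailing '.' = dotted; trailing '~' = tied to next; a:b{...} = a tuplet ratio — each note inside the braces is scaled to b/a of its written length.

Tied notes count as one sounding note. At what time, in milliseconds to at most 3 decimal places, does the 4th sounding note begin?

note 4 onset = 6b = 5373.134ms

1. 0.0ms @ 0 + 1343.284ms (3/2)
2. 1343.284ms @ 3/2 + 1343.284ms (3/2)
3. 2686.567ms @ 3 + 2686.567ms (3)
4. 5373.134ms @ 6 + 5373.134ms (6)
5. 10746.269ms @ 12 + 2686.567ms (3)
6. 13432.836ms @ 15 + 2686.567ms (3)
7. 16119.403ms @ 18 + 3582.09ms (4)
8. 19701.493ms @ 22 + 1791.045ms (2)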